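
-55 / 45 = -11 / 9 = -1.22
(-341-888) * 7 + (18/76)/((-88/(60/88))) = -632905639/73568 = -8603.00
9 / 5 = 1.80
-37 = -37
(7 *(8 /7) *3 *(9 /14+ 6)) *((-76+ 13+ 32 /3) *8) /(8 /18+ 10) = -6390.71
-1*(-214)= 214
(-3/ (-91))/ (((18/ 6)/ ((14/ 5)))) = 2/ 65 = 0.03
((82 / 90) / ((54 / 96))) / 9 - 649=-2364949 / 3645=-648.82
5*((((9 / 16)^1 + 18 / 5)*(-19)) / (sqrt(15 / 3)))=-6327*sqrt(5) / 80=-176.85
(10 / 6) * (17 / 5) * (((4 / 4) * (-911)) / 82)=-62.96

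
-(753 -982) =229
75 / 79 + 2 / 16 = 679 / 632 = 1.07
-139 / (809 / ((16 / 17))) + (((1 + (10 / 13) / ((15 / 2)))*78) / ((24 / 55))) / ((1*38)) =31511701 / 6271368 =5.02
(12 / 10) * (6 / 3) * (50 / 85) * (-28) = -672 / 17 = -39.53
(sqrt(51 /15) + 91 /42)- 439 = -2621 /6 + sqrt(85) /5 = -434.99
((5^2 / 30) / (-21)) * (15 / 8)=-25 / 336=-0.07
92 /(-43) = -92 /43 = -2.14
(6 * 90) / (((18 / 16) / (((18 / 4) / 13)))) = 2160 / 13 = 166.15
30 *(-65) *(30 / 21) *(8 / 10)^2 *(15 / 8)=-23400 / 7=-3342.86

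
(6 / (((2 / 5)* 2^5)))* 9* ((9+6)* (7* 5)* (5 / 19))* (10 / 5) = 354375 / 304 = 1165.71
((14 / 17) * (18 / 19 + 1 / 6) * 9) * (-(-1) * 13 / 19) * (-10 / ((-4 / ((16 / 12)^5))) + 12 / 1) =63286132 / 497097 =127.31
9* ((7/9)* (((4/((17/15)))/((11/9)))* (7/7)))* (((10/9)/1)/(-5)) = -840/187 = -4.49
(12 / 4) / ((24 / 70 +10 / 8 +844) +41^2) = 420 / 353723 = 0.00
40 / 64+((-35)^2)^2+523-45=12008829 / 8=1501103.62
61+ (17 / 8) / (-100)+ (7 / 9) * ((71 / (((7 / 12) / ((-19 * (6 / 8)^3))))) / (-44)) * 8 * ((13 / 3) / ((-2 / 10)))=-25768887 / 8800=-2928.28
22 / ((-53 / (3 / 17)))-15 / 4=-13779 / 3604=-3.82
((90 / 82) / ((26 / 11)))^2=245025 / 1136356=0.22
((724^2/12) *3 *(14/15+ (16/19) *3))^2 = 16695064913659456/81225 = 205540965388.24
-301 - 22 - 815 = -1138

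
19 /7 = 2.71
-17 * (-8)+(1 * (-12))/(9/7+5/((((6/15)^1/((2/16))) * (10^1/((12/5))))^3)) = 4872568/38463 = 126.68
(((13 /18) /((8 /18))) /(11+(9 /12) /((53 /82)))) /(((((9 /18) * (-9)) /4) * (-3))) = 1378 /34803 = 0.04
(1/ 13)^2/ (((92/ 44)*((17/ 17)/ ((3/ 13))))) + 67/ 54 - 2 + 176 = 478176635/ 2728674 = 175.24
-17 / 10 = -1.70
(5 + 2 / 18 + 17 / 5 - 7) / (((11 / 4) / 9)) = 272 / 55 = 4.95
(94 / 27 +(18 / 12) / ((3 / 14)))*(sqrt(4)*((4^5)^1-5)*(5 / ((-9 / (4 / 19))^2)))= 46140320 / 789507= 58.44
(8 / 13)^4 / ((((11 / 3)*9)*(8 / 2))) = 1024 / 942513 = 0.00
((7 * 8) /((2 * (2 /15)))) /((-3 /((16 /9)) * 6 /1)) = -560 /27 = -20.74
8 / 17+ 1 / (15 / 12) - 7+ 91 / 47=-15154 / 3995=-3.79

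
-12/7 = -1.71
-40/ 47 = -0.85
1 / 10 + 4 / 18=29 / 90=0.32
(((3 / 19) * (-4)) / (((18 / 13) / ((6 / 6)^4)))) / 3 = -26 / 171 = -0.15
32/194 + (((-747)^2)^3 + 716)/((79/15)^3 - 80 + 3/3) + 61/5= 284406243853536651839133/109810790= 2589966285221485.54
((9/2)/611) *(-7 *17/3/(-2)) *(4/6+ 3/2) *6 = 357/188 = 1.90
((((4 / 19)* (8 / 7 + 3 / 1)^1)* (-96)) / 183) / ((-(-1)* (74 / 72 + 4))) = -133632 / 1468453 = -0.09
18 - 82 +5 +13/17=-990/17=-58.24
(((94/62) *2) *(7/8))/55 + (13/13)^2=7149/6820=1.05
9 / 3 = 3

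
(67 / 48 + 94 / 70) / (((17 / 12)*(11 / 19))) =87419 / 26180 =3.34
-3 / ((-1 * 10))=3 / 10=0.30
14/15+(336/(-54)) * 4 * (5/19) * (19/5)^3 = -358.46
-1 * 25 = -25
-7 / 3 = -2.33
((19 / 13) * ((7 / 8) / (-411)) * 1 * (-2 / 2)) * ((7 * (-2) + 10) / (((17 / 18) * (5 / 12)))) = -4788 / 151385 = -0.03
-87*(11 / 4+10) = -4437 / 4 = -1109.25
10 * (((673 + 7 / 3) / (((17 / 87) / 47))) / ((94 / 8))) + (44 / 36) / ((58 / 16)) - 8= 613357760 / 4437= 138237.04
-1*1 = -1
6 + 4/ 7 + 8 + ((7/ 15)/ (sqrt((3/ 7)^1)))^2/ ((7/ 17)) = 15.81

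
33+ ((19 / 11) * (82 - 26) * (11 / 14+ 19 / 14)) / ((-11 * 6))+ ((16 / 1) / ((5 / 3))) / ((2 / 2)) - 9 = 30.46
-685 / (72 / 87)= -827.71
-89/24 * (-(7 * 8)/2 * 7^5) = 10470761/6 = 1745126.83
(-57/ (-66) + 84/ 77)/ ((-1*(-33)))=43/ 726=0.06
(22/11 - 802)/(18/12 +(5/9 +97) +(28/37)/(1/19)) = -532800/75547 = -7.05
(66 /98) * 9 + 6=591 /49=12.06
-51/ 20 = -2.55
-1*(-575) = 575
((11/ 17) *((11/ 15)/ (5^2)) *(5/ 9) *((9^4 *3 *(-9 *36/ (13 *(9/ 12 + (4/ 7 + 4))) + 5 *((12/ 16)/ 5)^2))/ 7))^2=3903852410887695893649/ 212526532036000000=18368.78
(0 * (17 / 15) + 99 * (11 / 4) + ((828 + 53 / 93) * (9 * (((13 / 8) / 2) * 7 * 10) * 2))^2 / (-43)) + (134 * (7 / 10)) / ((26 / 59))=-719122439550637541 / 42975920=-16733148226.98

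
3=3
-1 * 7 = -7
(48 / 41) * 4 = 192 / 41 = 4.68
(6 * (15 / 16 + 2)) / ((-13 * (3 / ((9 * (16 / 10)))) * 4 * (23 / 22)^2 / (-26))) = 38.70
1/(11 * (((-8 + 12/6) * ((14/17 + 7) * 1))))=-17/8778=-0.00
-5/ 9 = -0.56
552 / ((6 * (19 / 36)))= 3312 / 19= 174.32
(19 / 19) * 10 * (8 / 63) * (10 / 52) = 200 / 819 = 0.24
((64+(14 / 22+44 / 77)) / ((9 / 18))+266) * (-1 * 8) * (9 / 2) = -1098864 / 77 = -14270.96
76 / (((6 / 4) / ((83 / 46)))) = 6308 / 69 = 91.42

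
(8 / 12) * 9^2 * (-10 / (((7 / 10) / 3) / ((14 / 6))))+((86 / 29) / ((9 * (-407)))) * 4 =-573626144 / 106227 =-5400.00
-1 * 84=-84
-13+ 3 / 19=-244 / 19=-12.84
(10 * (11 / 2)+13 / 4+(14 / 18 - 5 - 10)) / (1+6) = 1585 / 252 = 6.29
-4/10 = -2/5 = -0.40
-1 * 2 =-2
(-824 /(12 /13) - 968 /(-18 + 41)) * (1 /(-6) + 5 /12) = -233.69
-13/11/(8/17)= -221/88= -2.51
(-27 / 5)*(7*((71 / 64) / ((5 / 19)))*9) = -2294649 / 1600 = -1434.16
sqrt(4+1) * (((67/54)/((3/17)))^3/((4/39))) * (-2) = -19209432047 * sqrt(5)/2834352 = -15154.64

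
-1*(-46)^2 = -2116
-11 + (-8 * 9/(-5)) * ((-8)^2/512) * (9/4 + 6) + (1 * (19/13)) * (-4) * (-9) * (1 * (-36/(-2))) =247241/260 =950.93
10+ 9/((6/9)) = 47/2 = 23.50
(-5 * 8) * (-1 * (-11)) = -440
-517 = -517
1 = 1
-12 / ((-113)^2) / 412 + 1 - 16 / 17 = 0.06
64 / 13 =4.92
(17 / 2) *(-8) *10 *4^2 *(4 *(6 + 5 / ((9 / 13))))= -5178880 / 9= -575431.11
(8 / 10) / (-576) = -1 / 720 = -0.00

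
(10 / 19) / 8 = 5 / 76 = 0.07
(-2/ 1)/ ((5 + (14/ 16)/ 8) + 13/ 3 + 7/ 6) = -128/ 679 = -0.19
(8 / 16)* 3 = 3 / 2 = 1.50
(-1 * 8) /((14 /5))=-20 /7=-2.86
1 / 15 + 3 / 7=52 / 105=0.50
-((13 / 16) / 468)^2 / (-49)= 0.00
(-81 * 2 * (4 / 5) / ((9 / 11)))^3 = -496793088 / 125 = -3974344.70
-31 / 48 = -0.65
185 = 185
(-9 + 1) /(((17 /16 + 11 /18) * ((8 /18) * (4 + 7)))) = -2592 /2651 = -0.98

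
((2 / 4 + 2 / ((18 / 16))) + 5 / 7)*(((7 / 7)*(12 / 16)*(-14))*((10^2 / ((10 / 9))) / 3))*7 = -13195 / 2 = -6597.50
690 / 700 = 69 / 70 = 0.99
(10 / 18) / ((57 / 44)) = 220 / 513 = 0.43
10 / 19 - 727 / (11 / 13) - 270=-235889 / 209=-1128.66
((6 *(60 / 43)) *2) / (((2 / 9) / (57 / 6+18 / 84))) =220320 / 301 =731.96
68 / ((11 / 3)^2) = 612 / 121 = 5.06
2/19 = 0.11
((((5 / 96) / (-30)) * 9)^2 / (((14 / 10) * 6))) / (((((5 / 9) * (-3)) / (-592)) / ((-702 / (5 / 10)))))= -14.49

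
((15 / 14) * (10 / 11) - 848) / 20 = -65221 / 1540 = -42.35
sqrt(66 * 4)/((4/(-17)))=-17 * sqrt(66)/2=-69.05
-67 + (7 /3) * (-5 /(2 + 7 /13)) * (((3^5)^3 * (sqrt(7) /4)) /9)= -80601885 * sqrt(7) /44 - 67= -4846715.70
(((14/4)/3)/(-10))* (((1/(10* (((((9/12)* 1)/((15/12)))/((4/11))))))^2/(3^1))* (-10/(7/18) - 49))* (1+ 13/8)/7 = 523/130680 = 0.00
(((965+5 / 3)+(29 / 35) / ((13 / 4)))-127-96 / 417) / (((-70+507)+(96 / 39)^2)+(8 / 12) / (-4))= 4142290022 / 2184837445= 1.90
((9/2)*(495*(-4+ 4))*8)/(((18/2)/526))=0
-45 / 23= -1.96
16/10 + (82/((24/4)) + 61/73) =17632/1095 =16.10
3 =3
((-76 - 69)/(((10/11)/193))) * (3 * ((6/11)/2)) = -50373/2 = -25186.50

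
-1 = -1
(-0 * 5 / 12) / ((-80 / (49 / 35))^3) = 0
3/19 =0.16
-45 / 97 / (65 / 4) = -36 / 1261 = -0.03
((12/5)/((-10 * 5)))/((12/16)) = -8/125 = -0.06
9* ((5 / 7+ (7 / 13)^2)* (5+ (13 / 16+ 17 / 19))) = 5450247 / 89908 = 60.62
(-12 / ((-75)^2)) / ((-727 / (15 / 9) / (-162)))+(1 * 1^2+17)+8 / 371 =607563538 / 33714625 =18.02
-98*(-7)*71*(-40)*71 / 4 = -34581260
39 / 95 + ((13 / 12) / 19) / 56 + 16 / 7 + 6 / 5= 35543 / 9120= 3.90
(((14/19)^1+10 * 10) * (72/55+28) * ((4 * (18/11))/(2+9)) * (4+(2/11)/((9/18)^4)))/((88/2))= 20195136/73205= 275.87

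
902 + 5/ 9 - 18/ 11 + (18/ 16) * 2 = 357655/ 396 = 903.17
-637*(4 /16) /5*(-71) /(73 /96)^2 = 104203008 /26645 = 3910.79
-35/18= -1.94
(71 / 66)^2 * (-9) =-5041 / 484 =-10.42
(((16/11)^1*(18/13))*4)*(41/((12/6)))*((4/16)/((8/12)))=8856/143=61.93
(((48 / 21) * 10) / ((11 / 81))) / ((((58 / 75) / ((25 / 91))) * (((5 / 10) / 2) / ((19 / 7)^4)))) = 6333600600000 / 487890403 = 12981.61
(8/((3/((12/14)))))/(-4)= -4/7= -0.57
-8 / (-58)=4 / 29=0.14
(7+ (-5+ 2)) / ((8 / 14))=7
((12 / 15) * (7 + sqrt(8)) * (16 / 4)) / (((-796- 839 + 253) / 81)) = -4536 / 3455- 1296 * sqrt(2) / 3455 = -1.84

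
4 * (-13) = -52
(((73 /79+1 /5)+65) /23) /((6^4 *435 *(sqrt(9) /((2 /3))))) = 26119 /23047918200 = 0.00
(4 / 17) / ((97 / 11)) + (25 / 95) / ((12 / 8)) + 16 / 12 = 144322 / 93993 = 1.54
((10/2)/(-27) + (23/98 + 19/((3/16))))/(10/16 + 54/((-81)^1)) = -2433.19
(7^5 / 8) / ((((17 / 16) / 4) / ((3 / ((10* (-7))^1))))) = -28812 / 85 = -338.96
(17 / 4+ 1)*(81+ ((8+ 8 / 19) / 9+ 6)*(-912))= -131131 / 4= -32782.75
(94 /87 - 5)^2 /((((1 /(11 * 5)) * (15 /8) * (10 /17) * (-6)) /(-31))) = 1348161914 /340605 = 3958.14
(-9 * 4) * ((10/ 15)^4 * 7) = -448/ 9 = -49.78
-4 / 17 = -0.24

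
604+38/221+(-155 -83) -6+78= 96836/221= 438.17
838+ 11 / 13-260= 7525 / 13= 578.85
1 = 1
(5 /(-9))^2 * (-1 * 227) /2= -5675 /162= -35.03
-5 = -5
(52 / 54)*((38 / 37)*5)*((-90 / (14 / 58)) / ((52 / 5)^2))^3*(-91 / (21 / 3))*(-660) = -1738105.42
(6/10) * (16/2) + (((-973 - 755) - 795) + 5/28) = -352523/140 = -2518.02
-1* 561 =-561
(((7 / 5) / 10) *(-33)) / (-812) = 33 / 5800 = 0.01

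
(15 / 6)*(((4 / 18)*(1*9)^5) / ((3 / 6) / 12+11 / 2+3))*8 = 1259712 / 41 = 30724.68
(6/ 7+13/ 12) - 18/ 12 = 37/ 84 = 0.44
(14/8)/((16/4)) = 7/16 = 0.44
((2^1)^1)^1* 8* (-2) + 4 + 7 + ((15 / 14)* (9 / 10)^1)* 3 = -507 / 28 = -18.11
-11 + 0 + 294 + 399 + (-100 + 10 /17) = 9904 /17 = 582.59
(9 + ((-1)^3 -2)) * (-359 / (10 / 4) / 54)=-15.96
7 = 7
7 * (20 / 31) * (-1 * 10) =-1400 / 31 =-45.16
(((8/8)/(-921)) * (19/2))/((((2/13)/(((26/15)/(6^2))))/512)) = -205504/124335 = -1.65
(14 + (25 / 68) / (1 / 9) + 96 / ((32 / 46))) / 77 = 10561 / 5236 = 2.02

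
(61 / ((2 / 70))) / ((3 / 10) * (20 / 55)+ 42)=117425 / 2316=50.70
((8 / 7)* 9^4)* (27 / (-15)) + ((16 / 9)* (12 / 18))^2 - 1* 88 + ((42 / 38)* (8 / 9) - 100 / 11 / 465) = -2245353684212 / 165311685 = -13582.55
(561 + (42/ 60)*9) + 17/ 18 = 568.24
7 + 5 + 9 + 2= 23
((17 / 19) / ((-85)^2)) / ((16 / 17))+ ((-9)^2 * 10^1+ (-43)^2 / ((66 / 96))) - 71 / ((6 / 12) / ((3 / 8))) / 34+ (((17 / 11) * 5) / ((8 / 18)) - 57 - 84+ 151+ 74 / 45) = 45112119493 / 12790800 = 3526.92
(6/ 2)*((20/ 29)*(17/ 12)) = 85/ 29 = 2.93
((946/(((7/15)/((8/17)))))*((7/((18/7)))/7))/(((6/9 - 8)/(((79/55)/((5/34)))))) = -27176/55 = -494.11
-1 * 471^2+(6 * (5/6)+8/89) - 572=-19794304/89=-222407.91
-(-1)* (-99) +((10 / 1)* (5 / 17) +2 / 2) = -1616 / 17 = -95.06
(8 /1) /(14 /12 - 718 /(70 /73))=-1680 /156997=-0.01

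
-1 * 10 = -10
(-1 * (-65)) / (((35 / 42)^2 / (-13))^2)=2847312 / 125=22778.50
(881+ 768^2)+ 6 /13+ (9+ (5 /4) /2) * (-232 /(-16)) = 122895765 /208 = 590845.02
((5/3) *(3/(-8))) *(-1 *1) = 5/8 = 0.62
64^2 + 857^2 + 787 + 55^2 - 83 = 742274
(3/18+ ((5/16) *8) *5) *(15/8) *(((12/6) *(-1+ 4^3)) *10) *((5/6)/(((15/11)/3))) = 109725/2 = 54862.50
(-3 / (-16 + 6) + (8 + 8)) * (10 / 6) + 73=601 / 6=100.17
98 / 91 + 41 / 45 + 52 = 31583 / 585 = 53.99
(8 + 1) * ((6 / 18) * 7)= 21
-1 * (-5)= 5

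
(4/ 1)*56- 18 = 206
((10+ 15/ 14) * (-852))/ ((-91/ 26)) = 132060/ 49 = 2695.10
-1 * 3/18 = -1/6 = -0.17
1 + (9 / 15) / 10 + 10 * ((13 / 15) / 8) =643 / 300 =2.14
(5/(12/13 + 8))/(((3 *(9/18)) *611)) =5/8178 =0.00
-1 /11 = -0.09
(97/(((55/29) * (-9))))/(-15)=2813/7425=0.38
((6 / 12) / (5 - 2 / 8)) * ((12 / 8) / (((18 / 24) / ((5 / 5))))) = 4 / 19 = 0.21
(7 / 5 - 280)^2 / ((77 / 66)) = 1663242 / 25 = 66529.68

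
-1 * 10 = -10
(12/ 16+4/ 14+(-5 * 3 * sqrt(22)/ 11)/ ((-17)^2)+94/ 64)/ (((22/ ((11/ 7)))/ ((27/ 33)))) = 459/ 3136 - 135 * sqrt(22)/ 489566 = 0.15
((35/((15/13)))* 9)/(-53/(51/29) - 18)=-13923/2455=-5.67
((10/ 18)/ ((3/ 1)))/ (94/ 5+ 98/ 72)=100/ 10887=0.01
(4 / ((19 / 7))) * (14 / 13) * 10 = 3920 / 247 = 15.87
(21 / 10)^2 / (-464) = -0.01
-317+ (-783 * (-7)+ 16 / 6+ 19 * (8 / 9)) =46652 / 9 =5183.56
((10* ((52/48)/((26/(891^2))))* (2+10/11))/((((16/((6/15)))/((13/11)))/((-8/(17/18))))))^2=16761360036096/289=57997785592.03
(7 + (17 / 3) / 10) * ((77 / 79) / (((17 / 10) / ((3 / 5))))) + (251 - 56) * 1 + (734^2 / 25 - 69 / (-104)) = 75941434787 / 3491800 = 21748.51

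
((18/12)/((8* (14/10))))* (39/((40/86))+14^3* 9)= 1486791/448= 3318.73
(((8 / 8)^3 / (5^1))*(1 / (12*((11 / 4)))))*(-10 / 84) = -1 / 1386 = -0.00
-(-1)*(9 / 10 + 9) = 99 / 10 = 9.90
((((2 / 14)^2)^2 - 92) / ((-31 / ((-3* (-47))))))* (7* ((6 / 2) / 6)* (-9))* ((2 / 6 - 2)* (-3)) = -1401553395 / 21266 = -65905.83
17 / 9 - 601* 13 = -70300 / 9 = -7811.11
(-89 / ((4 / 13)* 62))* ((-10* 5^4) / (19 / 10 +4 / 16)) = 18078125 / 1333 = 13561.98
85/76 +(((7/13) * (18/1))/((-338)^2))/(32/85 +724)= 46266825575/41367980888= 1.12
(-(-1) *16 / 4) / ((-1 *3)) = -4 / 3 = -1.33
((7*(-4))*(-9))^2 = 63504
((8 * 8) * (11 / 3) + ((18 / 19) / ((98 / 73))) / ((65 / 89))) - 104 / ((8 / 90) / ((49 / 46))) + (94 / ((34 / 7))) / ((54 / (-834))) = -278875253003 / 212952285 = -1309.57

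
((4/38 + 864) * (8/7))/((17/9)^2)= 10638864/38437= 276.79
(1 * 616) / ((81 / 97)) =59752 / 81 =737.68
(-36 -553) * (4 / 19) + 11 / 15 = -1849 / 15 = -123.27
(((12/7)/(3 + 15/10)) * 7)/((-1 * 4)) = -2/3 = -0.67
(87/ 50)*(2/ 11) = 87/ 275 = 0.32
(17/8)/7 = 17/56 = 0.30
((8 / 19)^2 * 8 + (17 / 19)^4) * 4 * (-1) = -1073412 / 130321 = -8.24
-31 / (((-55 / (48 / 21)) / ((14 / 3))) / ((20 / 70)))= 1984 / 1155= 1.72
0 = 0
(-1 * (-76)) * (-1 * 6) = -456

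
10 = 10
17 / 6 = 2.83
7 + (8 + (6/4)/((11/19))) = 387/22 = 17.59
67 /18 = 3.72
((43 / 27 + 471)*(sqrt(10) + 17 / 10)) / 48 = 5423 / 324 + 1595*sqrt(10) / 162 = 47.87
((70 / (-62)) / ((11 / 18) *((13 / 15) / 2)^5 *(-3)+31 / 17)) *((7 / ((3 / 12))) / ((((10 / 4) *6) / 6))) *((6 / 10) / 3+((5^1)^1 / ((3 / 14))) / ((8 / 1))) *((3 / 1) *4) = -741597120000 / 2815539071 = -263.39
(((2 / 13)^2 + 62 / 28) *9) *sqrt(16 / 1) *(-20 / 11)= -1906200 / 13013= -146.48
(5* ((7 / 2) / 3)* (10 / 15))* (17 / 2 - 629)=-43435 / 18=-2413.06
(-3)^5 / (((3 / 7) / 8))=-4536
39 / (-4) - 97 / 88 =-955 / 88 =-10.85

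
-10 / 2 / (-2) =5 / 2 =2.50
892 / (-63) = -892 / 63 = -14.16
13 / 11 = 1.18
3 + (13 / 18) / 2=121 / 36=3.36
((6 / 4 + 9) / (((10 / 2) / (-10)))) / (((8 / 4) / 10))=-105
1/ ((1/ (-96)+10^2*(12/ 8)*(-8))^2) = 9216/ 13271270401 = 0.00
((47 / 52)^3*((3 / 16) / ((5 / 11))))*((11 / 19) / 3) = 12562583 / 213724160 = 0.06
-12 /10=-6 /5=-1.20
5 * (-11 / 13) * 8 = -440 / 13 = -33.85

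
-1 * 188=-188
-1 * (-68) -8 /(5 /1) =332 /5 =66.40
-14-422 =-436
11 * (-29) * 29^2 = -268279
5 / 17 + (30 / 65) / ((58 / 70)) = 5455 / 6409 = 0.85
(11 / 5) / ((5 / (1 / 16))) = 0.03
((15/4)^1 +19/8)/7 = 7/8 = 0.88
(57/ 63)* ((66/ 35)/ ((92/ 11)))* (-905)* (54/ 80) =-11235213/ 90160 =-124.61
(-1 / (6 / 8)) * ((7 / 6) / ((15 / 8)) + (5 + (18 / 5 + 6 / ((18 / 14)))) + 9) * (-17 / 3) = 14008 / 81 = 172.94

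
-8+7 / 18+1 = -119 / 18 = -6.61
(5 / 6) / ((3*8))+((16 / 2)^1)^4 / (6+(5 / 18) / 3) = 31852141 / 47376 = 672.33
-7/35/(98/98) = -0.20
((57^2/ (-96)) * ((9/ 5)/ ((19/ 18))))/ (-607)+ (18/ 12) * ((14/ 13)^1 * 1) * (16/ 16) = 1079781/ 631280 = 1.71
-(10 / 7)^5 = -100000 / 16807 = -5.95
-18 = -18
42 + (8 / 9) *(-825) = -2074 / 3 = -691.33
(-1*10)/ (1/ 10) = -100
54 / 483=18 / 161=0.11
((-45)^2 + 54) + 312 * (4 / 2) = 2703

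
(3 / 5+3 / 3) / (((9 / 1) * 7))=8 / 315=0.03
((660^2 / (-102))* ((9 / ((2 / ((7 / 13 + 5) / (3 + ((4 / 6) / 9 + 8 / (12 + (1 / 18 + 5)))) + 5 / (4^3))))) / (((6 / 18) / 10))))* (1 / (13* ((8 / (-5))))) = 245666334560625 / 5400136768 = 45492.61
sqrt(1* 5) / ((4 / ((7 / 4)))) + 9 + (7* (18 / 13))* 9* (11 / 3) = 7* sqrt(5) / 16 + 4275 / 13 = 329.82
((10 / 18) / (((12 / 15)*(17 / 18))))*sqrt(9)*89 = 6675 / 34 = 196.32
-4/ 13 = -0.31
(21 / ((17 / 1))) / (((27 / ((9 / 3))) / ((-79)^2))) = 43687 / 51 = 856.61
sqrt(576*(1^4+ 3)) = 48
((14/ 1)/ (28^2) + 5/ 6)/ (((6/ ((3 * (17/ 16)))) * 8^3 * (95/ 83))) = 201773/ 261488640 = 0.00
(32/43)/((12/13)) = 104/129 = 0.81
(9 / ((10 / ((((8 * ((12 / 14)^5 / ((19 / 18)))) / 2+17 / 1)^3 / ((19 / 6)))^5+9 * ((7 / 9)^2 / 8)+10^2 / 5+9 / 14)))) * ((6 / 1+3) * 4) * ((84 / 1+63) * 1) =6906519126833956161649969385080587850307212127801025920254710460684824073834607258643807902070952291709173689 / 37004874508459618624571790609868348158263868336539773534218285313212721807175878403832140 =186638090753559212666.88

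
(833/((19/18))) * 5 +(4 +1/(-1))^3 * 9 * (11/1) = 125757/19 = 6618.79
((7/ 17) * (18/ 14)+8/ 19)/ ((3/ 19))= 307/ 51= 6.02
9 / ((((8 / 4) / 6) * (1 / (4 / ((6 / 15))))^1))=270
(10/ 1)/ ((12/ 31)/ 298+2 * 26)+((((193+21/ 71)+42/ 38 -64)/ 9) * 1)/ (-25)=-0.39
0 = 0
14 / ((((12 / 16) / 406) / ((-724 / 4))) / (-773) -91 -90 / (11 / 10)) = -34991681648 / 431942771479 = -0.08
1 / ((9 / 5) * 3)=5 / 27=0.19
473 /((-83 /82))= -38786 /83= -467.30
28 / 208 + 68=3543 / 52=68.13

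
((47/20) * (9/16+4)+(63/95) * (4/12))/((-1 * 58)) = -66533/352640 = -0.19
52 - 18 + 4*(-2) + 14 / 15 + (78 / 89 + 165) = 257401 / 1335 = 192.81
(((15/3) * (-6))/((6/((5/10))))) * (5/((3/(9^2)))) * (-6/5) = 405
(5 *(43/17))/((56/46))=4945/476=10.39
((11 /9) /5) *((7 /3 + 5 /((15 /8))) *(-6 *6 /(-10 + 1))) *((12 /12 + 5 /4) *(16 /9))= 19.56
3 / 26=0.12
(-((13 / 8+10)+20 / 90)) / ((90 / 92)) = -19619 / 1620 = -12.11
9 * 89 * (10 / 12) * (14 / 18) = 3115 / 6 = 519.17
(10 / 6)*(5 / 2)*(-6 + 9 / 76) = -3725 / 152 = -24.51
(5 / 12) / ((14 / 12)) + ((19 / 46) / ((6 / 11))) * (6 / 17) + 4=12657 / 2737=4.62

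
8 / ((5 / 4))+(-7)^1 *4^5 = -35808 / 5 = -7161.60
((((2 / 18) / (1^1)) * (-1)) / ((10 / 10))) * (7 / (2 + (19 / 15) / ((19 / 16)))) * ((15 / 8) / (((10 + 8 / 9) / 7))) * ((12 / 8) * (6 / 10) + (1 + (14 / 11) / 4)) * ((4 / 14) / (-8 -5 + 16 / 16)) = 915 / 56672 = 0.02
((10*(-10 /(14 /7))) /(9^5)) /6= -25 /177147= -0.00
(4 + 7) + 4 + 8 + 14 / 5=129 / 5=25.80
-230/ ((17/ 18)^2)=-74520/ 289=-257.85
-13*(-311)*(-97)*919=-360405149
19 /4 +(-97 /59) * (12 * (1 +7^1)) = -36127 /236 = -153.08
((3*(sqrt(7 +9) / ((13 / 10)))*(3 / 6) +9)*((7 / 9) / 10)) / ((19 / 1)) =413 / 7410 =0.06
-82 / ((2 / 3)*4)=-123 / 4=-30.75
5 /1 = 5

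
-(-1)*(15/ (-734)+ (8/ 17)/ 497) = -120863/ 6201566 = -0.02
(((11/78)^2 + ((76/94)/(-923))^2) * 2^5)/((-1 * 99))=-0.01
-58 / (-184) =29 / 92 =0.32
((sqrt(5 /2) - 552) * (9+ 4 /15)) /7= -25576 /35+ 139 * sqrt(10) /210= -728.65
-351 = -351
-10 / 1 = -10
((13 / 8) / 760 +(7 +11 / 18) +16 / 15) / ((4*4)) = 94993 / 175104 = 0.54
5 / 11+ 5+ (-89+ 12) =-787 / 11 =-71.55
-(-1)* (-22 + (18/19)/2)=-409/19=-21.53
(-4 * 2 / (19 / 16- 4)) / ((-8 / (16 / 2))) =-128 / 45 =-2.84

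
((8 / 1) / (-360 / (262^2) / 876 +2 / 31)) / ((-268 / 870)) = -402.57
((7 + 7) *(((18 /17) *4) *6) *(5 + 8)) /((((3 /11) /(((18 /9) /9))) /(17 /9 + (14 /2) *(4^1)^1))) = 17233216 /153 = 112635.40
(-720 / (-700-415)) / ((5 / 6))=864 / 1115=0.77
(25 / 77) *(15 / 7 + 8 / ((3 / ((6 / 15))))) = 1685 / 1617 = 1.04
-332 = -332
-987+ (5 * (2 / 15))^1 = -2959 / 3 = -986.33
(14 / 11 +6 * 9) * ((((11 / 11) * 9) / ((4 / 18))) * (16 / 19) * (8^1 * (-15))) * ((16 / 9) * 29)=-128286720 / 11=-11662429.09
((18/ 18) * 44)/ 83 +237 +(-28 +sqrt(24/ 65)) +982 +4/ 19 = 2 * sqrt(390)/ 65 +1879375/ 1577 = 1192.35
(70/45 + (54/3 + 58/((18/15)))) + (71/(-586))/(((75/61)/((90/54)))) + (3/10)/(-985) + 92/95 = 16950439678/246757275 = 68.69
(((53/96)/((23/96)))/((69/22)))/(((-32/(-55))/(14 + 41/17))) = 2982045/143888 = 20.72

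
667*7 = 4669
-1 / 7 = -0.14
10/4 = 5/2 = 2.50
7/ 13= 0.54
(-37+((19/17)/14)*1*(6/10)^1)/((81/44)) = -967406/48195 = -20.07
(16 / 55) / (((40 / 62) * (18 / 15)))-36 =-35.62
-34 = -34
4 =4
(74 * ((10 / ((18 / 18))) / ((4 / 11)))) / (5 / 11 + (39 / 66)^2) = 984940 / 389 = 2531.98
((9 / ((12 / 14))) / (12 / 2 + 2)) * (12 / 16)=63 / 64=0.98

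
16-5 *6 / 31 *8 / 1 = 256 / 31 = 8.26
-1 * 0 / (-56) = 0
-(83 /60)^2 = -6889 /3600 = -1.91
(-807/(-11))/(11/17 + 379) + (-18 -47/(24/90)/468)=-402763771/22150128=-18.18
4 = 4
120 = 120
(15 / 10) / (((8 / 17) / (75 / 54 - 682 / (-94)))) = 124321 / 4512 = 27.55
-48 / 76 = -12 / 19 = -0.63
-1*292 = -292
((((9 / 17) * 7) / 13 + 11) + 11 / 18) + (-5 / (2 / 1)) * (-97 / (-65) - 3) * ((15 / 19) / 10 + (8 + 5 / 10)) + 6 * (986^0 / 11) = 37228241 / 831402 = 44.78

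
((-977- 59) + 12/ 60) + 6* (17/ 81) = -139663/ 135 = -1034.54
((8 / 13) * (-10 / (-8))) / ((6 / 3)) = 5 / 13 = 0.38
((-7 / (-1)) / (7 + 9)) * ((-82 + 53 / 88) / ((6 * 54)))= -50141 / 456192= -0.11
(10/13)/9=10/117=0.09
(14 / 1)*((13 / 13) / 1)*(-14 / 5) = -196 / 5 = -39.20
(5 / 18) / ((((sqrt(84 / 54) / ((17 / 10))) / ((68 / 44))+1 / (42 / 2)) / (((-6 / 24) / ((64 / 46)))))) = 67234405 / 6310716672 - 89568325*sqrt(14) / 3155358336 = -0.10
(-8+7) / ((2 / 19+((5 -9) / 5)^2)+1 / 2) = -950 / 1183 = -0.80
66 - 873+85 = -722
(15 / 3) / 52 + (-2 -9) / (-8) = 153 / 104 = 1.47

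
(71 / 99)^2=5041 / 9801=0.51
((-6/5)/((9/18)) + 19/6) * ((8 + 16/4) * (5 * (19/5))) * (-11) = -9614/5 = -1922.80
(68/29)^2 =4624/841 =5.50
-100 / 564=-25 / 141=-0.18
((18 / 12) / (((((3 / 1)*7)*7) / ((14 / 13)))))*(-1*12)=-12 / 91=-0.13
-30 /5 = -6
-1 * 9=-9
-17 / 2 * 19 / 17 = -19 / 2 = -9.50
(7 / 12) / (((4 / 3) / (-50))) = -21.88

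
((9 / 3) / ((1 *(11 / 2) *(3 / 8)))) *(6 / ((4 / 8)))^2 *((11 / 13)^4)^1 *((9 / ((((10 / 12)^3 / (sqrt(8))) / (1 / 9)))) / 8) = 165597696 *sqrt(2) / 3570125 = 65.60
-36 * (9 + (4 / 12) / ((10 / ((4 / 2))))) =-1632 / 5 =-326.40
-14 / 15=-0.93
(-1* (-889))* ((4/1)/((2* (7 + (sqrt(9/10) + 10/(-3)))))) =586740/1129 - 48006* sqrt(10)/1129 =385.24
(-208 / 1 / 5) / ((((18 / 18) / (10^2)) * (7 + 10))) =-4160 / 17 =-244.71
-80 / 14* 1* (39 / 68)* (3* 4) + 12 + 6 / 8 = -12651 / 476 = -26.58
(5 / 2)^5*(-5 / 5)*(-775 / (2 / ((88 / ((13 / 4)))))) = 26640625 / 26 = 1024639.42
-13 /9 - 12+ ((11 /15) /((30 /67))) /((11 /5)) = -127 /10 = -12.70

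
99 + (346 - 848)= -403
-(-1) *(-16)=-16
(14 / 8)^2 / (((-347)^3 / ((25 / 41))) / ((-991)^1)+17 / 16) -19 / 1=-520776676622 / 27409362663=-19.00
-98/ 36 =-49/ 18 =-2.72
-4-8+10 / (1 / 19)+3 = 181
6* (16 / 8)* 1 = 12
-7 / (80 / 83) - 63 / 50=-8.52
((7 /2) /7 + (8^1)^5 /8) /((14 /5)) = 40965 /28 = 1463.04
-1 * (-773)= 773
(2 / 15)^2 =4 / 225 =0.02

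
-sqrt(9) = -3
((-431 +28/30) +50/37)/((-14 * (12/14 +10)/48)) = 25046/185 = 135.38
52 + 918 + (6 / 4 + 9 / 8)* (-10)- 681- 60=811 / 4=202.75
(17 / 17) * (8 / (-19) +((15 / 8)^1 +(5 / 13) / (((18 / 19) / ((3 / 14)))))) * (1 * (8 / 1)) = 63943 / 5187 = 12.33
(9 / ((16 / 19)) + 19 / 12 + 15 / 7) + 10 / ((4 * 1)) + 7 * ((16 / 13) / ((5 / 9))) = 32.42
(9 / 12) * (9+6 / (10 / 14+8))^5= 216301065671853 / 3378385204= 64024.99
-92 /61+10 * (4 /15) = 212 /183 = 1.16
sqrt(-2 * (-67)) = sqrt(134) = 11.58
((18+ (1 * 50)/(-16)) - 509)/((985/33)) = -130449/7880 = -16.55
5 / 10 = 1 / 2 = 0.50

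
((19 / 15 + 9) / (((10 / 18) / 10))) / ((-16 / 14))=-1617 / 10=-161.70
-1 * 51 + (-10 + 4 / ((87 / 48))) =-1705 / 29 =-58.79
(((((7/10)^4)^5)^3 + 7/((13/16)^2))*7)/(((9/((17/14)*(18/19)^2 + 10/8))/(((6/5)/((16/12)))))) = 42382592002030573029791628644036727347591664749697954472025467881019/2440360000000000000000000000000000000000000000000000000000000000000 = 17.37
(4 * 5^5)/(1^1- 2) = -12500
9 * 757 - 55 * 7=6428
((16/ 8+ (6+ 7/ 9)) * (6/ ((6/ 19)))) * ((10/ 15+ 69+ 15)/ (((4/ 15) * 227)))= 953135/ 4086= 233.27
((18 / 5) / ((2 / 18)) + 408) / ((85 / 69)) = 151938 / 425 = 357.50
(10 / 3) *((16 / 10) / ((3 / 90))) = 160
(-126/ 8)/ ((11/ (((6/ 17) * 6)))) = -567/ 187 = -3.03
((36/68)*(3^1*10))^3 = 19683000/4913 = 4006.31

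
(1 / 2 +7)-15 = -15 / 2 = -7.50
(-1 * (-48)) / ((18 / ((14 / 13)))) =112 / 39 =2.87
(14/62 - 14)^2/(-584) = -182329/561224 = -0.32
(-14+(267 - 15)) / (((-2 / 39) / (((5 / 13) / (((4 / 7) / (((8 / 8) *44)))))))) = -137445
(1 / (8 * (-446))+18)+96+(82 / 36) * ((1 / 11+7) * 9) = 10179493 / 39248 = 259.36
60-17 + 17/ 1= 60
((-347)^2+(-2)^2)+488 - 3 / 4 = 483601 / 4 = 120900.25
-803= -803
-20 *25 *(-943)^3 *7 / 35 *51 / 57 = 1425555071900 / 19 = 75029214310.53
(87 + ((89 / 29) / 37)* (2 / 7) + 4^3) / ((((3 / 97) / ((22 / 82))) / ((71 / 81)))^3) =164395495541294163509 / 2475978665438439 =66396.17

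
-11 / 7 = -1.57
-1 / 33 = -0.03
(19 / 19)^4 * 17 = 17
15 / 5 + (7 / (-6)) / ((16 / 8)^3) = 137 / 48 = 2.85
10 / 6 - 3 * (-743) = 6692 / 3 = 2230.67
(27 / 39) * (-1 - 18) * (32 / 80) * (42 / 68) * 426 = -1529766 / 1105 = -1384.40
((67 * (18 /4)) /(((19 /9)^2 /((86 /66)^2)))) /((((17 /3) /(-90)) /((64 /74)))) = -43349139360 /27475349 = -1577.75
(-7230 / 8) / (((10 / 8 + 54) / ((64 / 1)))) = -231360 / 221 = -1046.88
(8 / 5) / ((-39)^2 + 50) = 8 / 7855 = 0.00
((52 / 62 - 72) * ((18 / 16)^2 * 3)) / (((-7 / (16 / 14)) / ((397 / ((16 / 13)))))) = 1383297669 / 97216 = 14229.12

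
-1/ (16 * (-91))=1/ 1456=0.00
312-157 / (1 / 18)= -2514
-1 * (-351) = 351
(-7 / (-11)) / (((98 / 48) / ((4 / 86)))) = 48 / 3311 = 0.01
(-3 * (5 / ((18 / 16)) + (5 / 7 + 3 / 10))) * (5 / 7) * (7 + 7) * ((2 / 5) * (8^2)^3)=-1803026432 / 105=-17171680.30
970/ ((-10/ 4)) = -388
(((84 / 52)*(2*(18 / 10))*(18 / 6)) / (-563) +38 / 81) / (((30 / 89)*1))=57794642 / 44462925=1.30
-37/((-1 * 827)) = 37/827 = 0.04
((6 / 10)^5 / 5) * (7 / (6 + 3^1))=189 / 15625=0.01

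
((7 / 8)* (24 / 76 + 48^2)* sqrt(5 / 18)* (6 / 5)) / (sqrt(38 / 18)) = 459711* sqrt(190) / 7220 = 877.66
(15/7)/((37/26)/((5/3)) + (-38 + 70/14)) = -650/9751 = -0.07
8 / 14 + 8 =8.57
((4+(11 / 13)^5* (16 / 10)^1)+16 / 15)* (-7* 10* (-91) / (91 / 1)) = 449168888 / 1113879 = 403.25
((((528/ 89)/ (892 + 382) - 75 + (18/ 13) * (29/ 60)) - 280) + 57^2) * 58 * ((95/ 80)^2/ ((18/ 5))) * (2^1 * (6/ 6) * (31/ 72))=532593640062713/ 9404688384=56630.65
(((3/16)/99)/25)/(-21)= -1/277200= -0.00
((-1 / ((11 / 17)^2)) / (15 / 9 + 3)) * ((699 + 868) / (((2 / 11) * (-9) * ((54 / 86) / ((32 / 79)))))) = 155784872 / 492723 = 316.17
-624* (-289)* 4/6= 120224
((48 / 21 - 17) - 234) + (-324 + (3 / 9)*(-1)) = -12034 / 21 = -573.05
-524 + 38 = -486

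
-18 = -18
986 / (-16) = -493 / 8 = -61.62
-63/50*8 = -252/25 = -10.08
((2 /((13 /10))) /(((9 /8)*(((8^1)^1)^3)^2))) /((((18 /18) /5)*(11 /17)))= 425 /10543104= 0.00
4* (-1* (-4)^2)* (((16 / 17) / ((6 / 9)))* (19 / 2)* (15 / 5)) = -43776 / 17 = -2575.06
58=58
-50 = -50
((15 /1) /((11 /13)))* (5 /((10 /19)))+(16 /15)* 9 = 19581 /110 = 178.01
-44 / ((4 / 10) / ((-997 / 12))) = 54835 / 6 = 9139.17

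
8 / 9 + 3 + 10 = 125 / 9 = 13.89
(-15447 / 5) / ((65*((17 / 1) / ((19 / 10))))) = -293493 / 55250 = -5.31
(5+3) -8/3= 16/3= 5.33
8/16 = 1/2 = 0.50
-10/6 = -5/3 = -1.67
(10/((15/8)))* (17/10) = 136/15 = 9.07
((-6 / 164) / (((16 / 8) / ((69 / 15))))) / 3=-23 / 820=-0.03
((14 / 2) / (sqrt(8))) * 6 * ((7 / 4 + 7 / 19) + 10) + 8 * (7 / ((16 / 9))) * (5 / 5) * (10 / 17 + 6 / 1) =19341 * sqrt(2) / 152 + 3528 / 17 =387.48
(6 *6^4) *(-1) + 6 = -7770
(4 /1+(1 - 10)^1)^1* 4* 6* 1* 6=-720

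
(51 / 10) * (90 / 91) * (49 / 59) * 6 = 19278 / 767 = 25.13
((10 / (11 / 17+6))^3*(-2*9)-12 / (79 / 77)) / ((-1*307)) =8319522828 / 34994580941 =0.24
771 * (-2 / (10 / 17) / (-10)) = 13107 / 50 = 262.14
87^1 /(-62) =-87 /62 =-1.40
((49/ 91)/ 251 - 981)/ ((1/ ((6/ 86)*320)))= -3072956160/ 140309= -21901.35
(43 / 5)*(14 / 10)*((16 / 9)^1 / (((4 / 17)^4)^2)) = 2099702989741 / 921600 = 2278323.56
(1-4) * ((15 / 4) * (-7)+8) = 219 / 4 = 54.75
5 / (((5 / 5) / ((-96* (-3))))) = 1440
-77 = -77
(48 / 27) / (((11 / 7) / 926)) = 103712 / 99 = 1047.60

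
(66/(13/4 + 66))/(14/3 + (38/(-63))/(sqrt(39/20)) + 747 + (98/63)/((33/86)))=458843616* sqrt(195)/8889030761629969 + 11210306411304/8889030761629969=0.00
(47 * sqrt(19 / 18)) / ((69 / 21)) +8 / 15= 8 / 15 +329 * sqrt(38) / 138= 15.23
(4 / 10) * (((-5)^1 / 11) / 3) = -2 / 33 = -0.06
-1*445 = -445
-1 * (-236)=236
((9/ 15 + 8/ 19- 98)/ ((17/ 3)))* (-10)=55278/ 323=171.14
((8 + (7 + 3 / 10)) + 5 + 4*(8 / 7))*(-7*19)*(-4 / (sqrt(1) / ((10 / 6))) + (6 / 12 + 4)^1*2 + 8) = -1025449 / 30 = -34181.63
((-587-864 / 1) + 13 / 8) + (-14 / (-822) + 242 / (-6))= -4898105 / 3288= -1489.69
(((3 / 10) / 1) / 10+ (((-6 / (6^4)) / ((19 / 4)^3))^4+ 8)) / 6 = 944525774004462053814403 / 705747776342063800800600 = 1.34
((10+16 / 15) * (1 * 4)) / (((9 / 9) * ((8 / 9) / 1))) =49.80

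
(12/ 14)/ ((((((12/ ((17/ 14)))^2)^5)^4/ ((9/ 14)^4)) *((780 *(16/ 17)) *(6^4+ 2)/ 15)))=280805607755268602048174614102036928492604365174417/ 759028673525308441177534781041203107753203269015432613255430766425781752369070369770851534897152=0.00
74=74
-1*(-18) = 18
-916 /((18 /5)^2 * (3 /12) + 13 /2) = -45800 /487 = -94.05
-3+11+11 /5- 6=21 /5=4.20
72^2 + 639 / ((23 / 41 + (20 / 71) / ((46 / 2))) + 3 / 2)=508244154 / 92539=5492.22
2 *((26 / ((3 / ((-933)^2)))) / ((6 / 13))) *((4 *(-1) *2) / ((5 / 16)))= -4184537344 / 5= -836907468.80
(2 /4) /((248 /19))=19 /496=0.04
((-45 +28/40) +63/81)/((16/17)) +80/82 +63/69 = -60228787/1357920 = -44.35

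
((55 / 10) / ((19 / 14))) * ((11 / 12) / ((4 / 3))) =847 / 304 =2.79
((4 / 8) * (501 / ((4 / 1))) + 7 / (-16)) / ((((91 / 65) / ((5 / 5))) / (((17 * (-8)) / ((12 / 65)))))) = -5497375 / 168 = -32722.47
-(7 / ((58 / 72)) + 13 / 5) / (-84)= 0.13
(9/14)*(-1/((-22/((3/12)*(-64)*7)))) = -3.27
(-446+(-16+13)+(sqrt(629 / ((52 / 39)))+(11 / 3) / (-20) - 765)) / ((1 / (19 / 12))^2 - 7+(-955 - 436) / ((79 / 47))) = 1.43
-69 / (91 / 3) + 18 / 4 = 405 / 182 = 2.23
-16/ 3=-5.33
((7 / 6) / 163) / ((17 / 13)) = 91 / 16626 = 0.01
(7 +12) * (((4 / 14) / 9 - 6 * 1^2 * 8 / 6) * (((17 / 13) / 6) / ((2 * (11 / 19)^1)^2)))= -29267353 / 1189188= -24.61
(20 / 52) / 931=5 / 12103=0.00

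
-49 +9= -40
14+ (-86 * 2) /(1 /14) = -2394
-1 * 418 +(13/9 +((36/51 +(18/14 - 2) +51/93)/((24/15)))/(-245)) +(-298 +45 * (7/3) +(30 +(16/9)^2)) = -8439389737/14641641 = -576.40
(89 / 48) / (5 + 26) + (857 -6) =1266377 / 1488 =851.06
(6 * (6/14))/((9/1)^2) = 2/63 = 0.03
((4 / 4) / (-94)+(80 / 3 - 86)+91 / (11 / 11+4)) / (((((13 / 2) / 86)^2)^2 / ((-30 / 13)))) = 50773735017728 / 17450771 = 2909541.08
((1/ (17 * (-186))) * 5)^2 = 25/ 9998244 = 0.00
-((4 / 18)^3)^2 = -64 / 531441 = -0.00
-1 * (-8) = 8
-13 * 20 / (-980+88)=65 / 223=0.29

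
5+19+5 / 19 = 461 / 19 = 24.26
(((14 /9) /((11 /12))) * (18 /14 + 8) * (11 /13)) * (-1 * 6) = -80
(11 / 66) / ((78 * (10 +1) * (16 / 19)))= 19 / 82368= 0.00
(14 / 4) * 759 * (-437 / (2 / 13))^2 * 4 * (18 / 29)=1543234429737 / 29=53214980335.76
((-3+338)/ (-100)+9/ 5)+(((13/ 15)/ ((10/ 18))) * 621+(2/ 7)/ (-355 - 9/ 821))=12333416413/ 12751550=967.21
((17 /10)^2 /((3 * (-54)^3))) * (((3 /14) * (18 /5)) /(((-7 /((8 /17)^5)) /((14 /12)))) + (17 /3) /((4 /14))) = -5912819669 /48738099816000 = -0.00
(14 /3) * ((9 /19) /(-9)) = -14 /57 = -0.25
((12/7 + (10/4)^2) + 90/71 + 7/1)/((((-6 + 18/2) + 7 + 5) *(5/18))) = 96807/24850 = 3.90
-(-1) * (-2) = -2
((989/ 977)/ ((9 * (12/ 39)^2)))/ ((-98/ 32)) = -167141/ 430857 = -0.39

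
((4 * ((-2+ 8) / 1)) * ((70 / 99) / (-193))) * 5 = -2800 / 6369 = -0.44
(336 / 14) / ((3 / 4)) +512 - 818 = -274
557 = 557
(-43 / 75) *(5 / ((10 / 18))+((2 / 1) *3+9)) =-344 / 25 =-13.76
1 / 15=0.07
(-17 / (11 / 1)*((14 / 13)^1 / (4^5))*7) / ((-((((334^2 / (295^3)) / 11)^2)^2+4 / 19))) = 9150416231375243949392237865478515625 / 169319991102912075980794405983347206144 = 0.05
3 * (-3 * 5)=-45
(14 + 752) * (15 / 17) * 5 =57450 / 17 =3379.41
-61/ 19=-3.21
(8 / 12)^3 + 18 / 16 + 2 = 739 / 216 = 3.42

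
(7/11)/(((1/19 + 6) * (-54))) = -133/68310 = -0.00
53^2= 2809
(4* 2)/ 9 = 0.89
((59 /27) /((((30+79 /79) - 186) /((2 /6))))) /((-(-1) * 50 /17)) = -1003 /627750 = -0.00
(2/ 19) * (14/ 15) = 28/ 285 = 0.10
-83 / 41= -2.02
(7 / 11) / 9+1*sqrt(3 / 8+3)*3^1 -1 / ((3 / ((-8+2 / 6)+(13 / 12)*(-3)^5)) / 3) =9*sqrt(6) / 4+107311 / 396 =276.50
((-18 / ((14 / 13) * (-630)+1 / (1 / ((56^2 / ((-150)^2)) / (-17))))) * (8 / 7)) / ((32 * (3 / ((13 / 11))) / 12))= 145445625 / 32471773642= 0.00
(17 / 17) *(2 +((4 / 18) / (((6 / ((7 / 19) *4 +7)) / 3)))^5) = 2.74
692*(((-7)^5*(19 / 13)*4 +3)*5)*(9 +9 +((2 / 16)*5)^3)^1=-10320482734745 / 1664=-6202213181.94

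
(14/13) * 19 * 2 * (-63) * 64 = -2145024/13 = -165001.85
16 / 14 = 1.14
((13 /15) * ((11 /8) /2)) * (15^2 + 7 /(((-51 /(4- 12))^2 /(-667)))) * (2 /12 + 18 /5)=4628083031 /18727200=247.13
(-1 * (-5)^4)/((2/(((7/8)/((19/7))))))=-30625/304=-100.74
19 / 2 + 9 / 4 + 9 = 83 / 4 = 20.75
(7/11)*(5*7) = 245/11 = 22.27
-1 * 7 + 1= -6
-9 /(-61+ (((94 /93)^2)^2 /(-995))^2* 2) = 49859998300226819250225 /337939976287936337429893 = 0.15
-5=-5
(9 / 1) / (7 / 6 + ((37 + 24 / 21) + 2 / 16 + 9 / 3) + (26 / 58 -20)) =43848 / 111485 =0.39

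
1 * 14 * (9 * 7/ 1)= 882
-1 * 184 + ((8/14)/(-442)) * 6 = -284660/1547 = -184.01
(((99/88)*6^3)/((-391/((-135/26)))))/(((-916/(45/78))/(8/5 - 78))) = 18797265/121056728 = 0.16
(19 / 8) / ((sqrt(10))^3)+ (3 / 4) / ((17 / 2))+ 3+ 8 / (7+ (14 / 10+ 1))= 19*sqrt(10) / 800+ 6295 / 1598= 4.01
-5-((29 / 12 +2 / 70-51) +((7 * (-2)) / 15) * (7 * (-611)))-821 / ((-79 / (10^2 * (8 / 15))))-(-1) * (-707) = -136072849 / 33180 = -4101.05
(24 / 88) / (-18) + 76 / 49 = 1.54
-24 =-24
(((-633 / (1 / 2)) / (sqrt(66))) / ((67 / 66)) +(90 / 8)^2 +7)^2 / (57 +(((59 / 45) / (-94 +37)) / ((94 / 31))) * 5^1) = 1147210817455287 / 1578303670400 - 32615456031 * sqrt(66) / 368074550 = 6.98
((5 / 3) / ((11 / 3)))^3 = 125 / 1331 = 0.09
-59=-59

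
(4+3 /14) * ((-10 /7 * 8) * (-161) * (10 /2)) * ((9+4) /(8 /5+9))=17641000 /371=47549.87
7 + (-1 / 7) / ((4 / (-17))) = 213 / 28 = 7.61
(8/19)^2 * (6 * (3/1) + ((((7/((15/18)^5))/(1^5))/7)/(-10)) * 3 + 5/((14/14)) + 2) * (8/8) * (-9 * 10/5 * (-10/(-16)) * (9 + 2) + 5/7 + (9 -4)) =-507.53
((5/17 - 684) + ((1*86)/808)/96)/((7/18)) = -1352357103/769216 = -1758.10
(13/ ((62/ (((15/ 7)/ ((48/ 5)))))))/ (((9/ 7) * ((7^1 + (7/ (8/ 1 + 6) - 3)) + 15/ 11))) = 3575/ 575856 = 0.01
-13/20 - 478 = -9573/20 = -478.65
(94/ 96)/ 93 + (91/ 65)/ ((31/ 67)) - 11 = -177749/ 22320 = -7.96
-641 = -641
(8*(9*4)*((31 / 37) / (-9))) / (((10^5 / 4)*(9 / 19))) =-2356 / 1040625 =-0.00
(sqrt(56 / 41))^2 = 56 / 41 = 1.37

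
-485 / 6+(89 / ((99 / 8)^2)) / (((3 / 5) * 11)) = -52231375 / 646866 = -80.75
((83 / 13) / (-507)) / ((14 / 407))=-33781 / 92274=-0.37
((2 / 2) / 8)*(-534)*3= -801 / 4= -200.25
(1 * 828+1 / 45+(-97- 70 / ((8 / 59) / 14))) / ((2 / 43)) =-25141369 / 180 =-139674.27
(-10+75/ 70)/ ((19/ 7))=-125/ 38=-3.29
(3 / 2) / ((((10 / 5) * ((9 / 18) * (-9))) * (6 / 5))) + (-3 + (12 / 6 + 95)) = 3379 / 36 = 93.86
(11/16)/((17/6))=33/136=0.24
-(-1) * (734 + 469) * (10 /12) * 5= 10025 /2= 5012.50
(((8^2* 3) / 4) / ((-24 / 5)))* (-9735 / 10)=9735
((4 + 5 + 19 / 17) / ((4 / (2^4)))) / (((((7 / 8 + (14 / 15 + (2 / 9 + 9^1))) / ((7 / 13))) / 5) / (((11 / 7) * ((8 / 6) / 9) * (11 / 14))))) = 1.81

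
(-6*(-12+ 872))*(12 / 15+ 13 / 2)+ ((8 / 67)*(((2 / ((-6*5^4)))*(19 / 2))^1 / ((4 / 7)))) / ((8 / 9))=-12618780399 / 335000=-37668.00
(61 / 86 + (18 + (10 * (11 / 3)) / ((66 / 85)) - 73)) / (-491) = 5471 / 380034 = 0.01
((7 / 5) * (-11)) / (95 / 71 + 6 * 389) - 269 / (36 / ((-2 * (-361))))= -11501118473 / 2131830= -5394.95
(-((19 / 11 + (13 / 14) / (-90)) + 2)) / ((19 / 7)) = -51517 / 37620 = -1.37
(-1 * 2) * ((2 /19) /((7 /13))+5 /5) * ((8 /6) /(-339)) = 424 /45087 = 0.01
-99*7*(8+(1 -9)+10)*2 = -13860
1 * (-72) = -72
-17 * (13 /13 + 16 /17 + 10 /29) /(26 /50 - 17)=2.36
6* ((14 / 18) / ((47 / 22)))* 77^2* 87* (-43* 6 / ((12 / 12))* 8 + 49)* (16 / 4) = -9081704120.85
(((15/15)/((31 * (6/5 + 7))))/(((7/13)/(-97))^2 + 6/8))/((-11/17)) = -540641140/66697185379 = -0.01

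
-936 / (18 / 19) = -988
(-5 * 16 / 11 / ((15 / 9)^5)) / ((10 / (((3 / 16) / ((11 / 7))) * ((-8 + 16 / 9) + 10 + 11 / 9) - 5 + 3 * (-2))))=444933 / 756250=0.59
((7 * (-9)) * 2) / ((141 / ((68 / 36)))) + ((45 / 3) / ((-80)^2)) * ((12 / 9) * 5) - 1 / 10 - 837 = -37845407 / 45120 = -838.77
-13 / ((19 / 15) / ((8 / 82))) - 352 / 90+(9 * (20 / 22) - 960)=-368920094 / 385605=-956.73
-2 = -2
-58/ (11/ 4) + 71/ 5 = -379/ 55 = -6.89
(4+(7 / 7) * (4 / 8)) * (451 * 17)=34501.50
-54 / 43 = -1.26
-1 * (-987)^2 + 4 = -974165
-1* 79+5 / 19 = -1496 / 19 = -78.74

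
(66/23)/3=22/23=0.96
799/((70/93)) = 74307/70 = 1061.53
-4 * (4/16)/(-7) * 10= 10/7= 1.43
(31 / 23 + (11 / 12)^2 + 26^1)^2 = 8715902881 / 10969344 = 794.57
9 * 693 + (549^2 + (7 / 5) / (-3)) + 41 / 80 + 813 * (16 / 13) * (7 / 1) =981684143 / 3120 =314642.35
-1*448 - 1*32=-480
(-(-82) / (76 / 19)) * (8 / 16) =41 / 4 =10.25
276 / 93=92 / 31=2.97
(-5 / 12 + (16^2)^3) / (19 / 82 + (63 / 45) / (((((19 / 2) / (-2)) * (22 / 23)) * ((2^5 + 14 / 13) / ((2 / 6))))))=1854555088303225 / 25269698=73390472.98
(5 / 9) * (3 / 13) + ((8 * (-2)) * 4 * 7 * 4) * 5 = -349435 / 39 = -8959.87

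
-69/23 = -3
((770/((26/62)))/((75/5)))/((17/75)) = 119350/221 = 540.05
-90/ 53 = -1.70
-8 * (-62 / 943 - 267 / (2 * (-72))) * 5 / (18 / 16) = -1619020 / 25461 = -63.59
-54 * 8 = -432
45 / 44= 1.02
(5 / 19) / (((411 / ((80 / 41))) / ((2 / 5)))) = 160 / 320169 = 0.00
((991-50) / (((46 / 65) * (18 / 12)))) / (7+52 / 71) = 4342715 / 37881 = 114.64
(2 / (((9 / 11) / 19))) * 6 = 836 / 3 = 278.67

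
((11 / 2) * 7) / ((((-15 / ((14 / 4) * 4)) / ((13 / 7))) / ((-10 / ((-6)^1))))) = -1001 / 9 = -111.22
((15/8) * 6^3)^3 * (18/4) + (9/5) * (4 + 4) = 2989355769/10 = 298935576.90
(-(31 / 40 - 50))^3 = 7633736209 / 64000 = 119277.13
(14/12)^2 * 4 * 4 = 196/9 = 21.78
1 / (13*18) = 1 / 234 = 0.00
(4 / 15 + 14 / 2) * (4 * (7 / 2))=1526 / 15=101.73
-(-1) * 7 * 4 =28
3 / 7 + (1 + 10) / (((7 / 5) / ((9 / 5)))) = 102 / 7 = 14.57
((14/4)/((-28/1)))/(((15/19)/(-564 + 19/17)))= 181811/2040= 89.12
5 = 5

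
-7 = -7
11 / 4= 2.75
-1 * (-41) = 41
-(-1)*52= 52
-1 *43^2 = -1849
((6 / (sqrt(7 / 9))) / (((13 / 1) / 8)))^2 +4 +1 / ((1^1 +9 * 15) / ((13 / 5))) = 17333619 / 804440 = 21.55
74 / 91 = 0.81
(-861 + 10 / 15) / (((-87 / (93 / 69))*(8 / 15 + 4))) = 13795 / 4692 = 2.94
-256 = -256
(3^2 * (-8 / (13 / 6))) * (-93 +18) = 2492.31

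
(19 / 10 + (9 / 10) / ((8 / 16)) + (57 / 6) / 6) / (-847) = -317 / 50820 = -0.01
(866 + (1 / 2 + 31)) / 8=112.19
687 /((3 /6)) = 1374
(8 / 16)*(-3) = -1.50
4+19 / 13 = 71 / 13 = 5.46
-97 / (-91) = 97 / 91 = 1.07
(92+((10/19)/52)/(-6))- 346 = -752861/2964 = -254.00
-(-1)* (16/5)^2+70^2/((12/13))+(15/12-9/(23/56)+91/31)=1133850911/213900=5300.85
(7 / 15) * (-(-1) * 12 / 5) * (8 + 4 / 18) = 2072 / 225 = 9.21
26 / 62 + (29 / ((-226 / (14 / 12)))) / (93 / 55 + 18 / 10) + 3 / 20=0.53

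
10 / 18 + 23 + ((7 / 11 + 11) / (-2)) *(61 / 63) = 1380 / 77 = 17.92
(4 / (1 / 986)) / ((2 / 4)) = 7888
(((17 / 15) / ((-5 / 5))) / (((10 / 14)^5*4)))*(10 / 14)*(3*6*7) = -857157 / 6250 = -137.15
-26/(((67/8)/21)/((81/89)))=-353808/5963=-59.33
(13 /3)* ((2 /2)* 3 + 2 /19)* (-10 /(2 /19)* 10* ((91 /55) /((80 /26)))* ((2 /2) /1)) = -907361 /132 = -6873.95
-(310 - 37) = -273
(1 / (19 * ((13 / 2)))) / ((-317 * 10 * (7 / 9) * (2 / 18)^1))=-81 / 2740465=-0.00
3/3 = 1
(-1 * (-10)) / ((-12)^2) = 5 / 72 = 0.07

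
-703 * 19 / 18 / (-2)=13357 / 36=371.03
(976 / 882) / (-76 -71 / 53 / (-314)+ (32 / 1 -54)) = -8121296 / 719202645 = -0.01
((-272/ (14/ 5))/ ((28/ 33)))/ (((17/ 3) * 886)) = -495/ 21707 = -0.02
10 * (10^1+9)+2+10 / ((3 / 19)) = 766 / 3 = 255.33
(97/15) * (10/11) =194/33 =5.88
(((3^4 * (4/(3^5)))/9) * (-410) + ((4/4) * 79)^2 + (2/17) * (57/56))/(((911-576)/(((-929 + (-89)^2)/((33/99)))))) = 138844043788/358785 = 386983.97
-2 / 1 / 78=-1 / 39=-0.03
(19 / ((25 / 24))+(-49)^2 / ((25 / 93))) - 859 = 202274 / 25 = 8090.96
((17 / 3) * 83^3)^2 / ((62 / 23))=2173172661783743 / 558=3894574662694.88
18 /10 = 9 /5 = 1.80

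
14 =14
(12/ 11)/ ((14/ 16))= 1.25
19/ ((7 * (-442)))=-19/ 3094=-0.01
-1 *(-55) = 55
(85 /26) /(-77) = -85 /2002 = -0.04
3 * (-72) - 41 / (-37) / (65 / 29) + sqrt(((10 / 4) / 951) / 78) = -518291 / 2405 + sqrt(20605) / 24726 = -215.50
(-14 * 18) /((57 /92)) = -7728 /19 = -406.74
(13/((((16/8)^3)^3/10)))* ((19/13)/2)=95/512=0.19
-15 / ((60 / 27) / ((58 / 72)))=-87 / 16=-5.44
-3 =-3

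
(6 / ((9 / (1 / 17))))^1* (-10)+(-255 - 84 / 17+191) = -69.33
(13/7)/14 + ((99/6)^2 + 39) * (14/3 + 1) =345721/196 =1763.88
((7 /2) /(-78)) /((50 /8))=-7 /975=-0.01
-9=-9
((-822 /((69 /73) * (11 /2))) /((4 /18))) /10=-90009 /1265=-71.15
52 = 52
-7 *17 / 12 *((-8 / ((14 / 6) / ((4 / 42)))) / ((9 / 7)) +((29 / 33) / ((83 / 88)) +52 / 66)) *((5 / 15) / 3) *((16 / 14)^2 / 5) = -22930144 / 54355455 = -0.42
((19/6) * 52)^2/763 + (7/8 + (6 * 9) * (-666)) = -1973717947/54936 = -35927.59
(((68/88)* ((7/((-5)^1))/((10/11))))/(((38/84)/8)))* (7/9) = -23324/1425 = -16.37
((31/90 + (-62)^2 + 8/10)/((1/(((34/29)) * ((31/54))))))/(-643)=-182375201/45312210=-4.02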